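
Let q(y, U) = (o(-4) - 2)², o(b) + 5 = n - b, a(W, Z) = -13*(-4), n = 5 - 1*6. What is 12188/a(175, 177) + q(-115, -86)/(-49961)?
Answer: 152230959/649493 ≈ 234.38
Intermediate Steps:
n = -1 (n = 5 - 6 = -1)
a(W, Z) = 52
o(b) = -6 - b (o(b) = -5 + (-1 - b) = -6 - b)
q(y, U) = 16 (q(y, U) = ((-6 - 1*(-4)) - 2)² = ((-6 + 4) - 2)² = (-2 - 2)² = (-4)² = 16)
12188/a(175, 177) + q(-115, -86)/(-49961) = 12188/52 + 16/(-49961) = 12188*(1/52) + 16*(-1/49961) = 3047/13 - 16/49961 = 152230959/649493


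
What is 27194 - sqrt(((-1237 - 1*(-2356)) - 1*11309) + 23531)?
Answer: 27194 - sqrt(13341) ≈ 27079.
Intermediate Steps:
27194 - sqrt(((-1237 - 1*(-2356)) - 1*11309) + 23531) = 27194 - sqrt(((-1237 + 2356) - 11309) + 23531) = 27194 - sqrt((1119 - 11309) + 23531) = 27194 - sqrt(-10190 + 23531) = 27194 - sqrt(13341)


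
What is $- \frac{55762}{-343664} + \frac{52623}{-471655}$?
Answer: $\frac{4107897719}{81045421960} \approx 0.050686$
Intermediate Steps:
$- \frac{55762}{-343664} + \frac{52623}{-471655} = \left(-55762\right) \left(- \frac{1}{343664}\right) + 52623 \left(- \frac{1}{471655}\right) = \frac{27881}{171832} - \frac{52623}{471655} = \frac{4107897719}{81045421960}$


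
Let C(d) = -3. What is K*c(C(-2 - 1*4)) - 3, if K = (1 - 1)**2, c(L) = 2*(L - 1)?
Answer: -3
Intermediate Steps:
c(L) = -2 + 2*L (c(L) = 2*(-1 + L) = -2 + 2*L)
K = 0 (K = 0**2 = 0)
K*c(C(-2 - 1*4)) - 3 = 0*(-2 + 2*(-3)) - 3 = 0*(-2 - 6) - 3 = 0*(-8) - 3 = 0 - 3 = -3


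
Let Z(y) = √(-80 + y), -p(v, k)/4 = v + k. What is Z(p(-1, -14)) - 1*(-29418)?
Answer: 29418 + 2*I*√5 ≈ 29418.0 + 4.4721*I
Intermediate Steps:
p(v, k) = -4*k - 4*v (p(v, k) = -4*(v + k) = -4*(k + v) = -4*k - 4*v)
Z(p(-1, -14)) - 1*(-29418) = √(-80 + (-4*(-14) - 4*(-1))) - 1*(-29418) = √(-80 + (56 + 4)) + 29418 = √(-80 + 60) + 29418 = √(-20) + 29418 = 2*I*√5 + 29418 = 29418 + 2*I*√5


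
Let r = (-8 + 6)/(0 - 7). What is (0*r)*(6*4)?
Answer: 0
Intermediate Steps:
r = 2/7 (r = -2/(-7) = -2*(-1/7) = 2/7 ≈ 0.28571)
(0*r)*(6*4) = (0*(2/7))*(6*4) = 0*24 = 0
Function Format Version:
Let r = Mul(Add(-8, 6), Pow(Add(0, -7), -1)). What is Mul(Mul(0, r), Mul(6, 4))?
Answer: 0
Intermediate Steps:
r = Rational(2, 7) (r = Mul(-2, Pow(-7, -1)) = Mul(-2, Rational(-1, 7)) = Rational(2, 7) ≈ 0.28571)
Mul(Mul(0, r), Mul(6, 4)) = Mul(Mul(0, Rational(2, 7)), Mul(6, 4)) = Mul(0, 24) = 0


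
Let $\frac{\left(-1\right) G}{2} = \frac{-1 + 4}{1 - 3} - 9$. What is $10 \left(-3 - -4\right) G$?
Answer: $210$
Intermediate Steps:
$G = 21$ ($G = - 2 \left(\frac{-1 + 4}{1 - 3} - 9\right) = - 2 \left(\frac{3}{-2} - 9\right) = - 2 \left(3 \left(- \frac{1}{2}\right) - 9\right) = - 2 \left(- \frac{3}{2} - 9\right) = \left(-2\right) \left(- \frac{21}{2}\right) = 21$)
$10 \left(-3 - -4\right) G = 10 \left(-3 - -4\right) 21 = 10 \left(-3 + 4\right) 21 = 10 \cdot 1 \cdot 21 = 10 \cdot 21 = 210$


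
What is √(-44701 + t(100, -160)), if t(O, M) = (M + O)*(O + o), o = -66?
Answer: I*√46741 ≈ 216.2*I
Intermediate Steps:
t(O, M) = (-66 + O)*(M + O) (t(O, M) = (M + O)*(O - 66) = (M + O)*(-66 + O) = (-66 + O)*(M + O))
√(-44701 + t(100, -160)) = √(-44701 + (100² - 66*(-160) - 66*100 - 160*100)) = √(-44701 + (10000 + 10560 - 6600 - 16000)) = √(-44701 - 2040) = √(-46741) = I*√46741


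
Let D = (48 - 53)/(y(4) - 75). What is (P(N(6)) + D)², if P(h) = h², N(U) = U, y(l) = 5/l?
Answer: 4528384/3481 ≈ 1300.9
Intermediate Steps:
D = 4/59 (D = (48 - 53)/(5/4 - 75) = -5/(5*(¼) - 75) = -5/(5/4 - 75) = -5/(-295/4) = -5*(-4/295) = 4/59 ≈ 0.067797)
(P(N(6)) + D)² = (6² + 4/59)² = (36 + 4/59)² = (2128/59)² = 4528384/3481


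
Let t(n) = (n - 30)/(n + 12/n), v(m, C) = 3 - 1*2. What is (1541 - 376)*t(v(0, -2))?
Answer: -33785/13 ≈ -2598.8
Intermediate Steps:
v(m, C) = 1 (v(m, C) = 3 - 2 = 1)
t(n) = (-30 + n)/(n + 12/n)
(1541 - 376)*t(v(0, -2)) = (1541 - 376)*(1*(-30 + 1)/(12 + 1²)) = 1165*(1*(-29)/(12 + 1)) = 1165*(1*(-29)/13) = 1165*(1*(1/13)*(-29)) = 1165*(-29/13) = -33785/13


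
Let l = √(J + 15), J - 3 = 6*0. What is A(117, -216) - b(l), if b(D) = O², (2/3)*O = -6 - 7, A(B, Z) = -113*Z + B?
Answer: 96579/4 ≈ 24145.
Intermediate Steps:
A(B, Z) = B - 113*Z
J = 3 (J = 3 + 6*0 = 3 + 0 = 3)
l = 3*√2 (l = √(3 + 15) = √18 = 3*√2 ≈ 4.2426)
O = -39/2 (O = 3*(-6 - 7)/2 = (3/2)*(-13) = -39/2 ≈ -19.500)
b(D) = 1521/4 (b(D) = (-39/2)² = 1521/4)
A(117, -216) - b(l) = (117 - 113*(-216)) - 1*1521/4 = (117 + 24408) - 1521/4 = 24525 - 1521/4 = 96579/4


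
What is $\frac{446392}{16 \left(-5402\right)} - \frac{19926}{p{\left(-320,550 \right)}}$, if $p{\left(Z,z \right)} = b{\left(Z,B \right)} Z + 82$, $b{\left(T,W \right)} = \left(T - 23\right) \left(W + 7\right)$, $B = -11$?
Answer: $- \frac{12139068469}{2371251116} \approx -5.1193$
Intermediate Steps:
$b{\left(T,W \right)} = \left(-23 + T\right) \left(7 + W\right)$
$p{\left(Z,z \right)} = 82 + Z \left(92 - 4 Z\right)$ ($p{\left(Z,z \right)} = \left(-161 - -253 + 7 Z + Z \left(-11\right)\right) Z + 82 = \left(-161 + 253 + 7 Z - 11 Z\right) Z + 82 = \left(92 - 4 Z\right) Z + 82 = Z \left(92 - 4 Z\right) + 82 = 82 + Z \left(92 - 4 Z\right)$)
$\frac{446392}{16 \left(-5402\right)} - \frac{19926}{p{\left(-320,550 \right)}} = \frac{446392}{16 \left(-5402\right)} - \frac{19926}{82 + 4 \left(-320\right) \left(23 - -320\right)} = \frac{446392}{-86432} - \frac{19926}{82 + 4 \left(-320\right) \left(23 + 320\right)} = 446392 \left(- \frac{1}{86432}\right) - \frac{19926}{82 + 4 \left(-320\right) 343} = - \frac{55799}{10804} - \frac{19926}{82 - 439040} = - \frac{55799}{10804} - \frac{19926}{-438958} = - \frac{55799}{10804} - - \frac{9963}{219479} = - \frac{55799}{10804} + \frac{9963}{219479} = - \frac{12139068469}{2371251116}$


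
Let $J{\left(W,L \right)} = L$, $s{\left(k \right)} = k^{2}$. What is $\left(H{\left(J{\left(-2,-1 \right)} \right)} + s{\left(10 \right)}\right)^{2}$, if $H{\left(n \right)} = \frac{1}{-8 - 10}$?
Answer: $\frac{3236401}{324} \approx 9988.9$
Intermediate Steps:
$H{\left(n \right)} = - \frac{1}{18}$ ($H{\left(n \right)} = \frac{1}{-18} = - \frac{1}{18}$)
$\left(H{\left(J{\left(-2,-1 \right)} \right)} + s{\left(10 \right)}\right)^{2} = \left(- \frac{1}{18} + 10^{2}\right)^{2} = \left(- \frac{1}{18} + 100\right)^{2} = \left(\frac{1799}{18}\right)^{2} = \frac{3236401}{324}$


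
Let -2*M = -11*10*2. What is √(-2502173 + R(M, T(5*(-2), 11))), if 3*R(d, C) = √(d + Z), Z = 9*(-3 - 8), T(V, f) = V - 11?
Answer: √(-22519557 + 3*√11)/3 ≈ 1581.8*I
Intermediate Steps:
T(V, f) = -11 + V
Z = -99 (Z = 9*(-11) = -99)
M = 110 (M = -(-11*10)*2/2 = -(-55)*2 = -½*(-220) = 110)
R(d, C) = √(-99 + d)/3 (R(d, C) = √(d - 99)/3 = √(-99 + d)/3)
√(-2502173 + R(M, T(5*(-2), 11))) = √(-2502173 + √(-99 + 110)/3) = √(-2502173 + √11/3)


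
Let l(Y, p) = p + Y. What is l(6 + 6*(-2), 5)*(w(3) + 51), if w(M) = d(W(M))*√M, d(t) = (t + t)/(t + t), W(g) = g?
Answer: -51 - √3 ≈ -52.732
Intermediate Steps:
d(t) = 1 (d(t) = (2*t)/((2*t)) = (2*t)*(1/(2*t)) = 1)
l(Y, p) = Y + p
w(M) = √M (w(M) = 1*√M = √M)
l(6 + 6*(-2), 5)*(w(3) + 51) = ((6 + 6*(-2)) + 5)*(√3 + 51) = ((6 - 12) + 5)*(51 + √3) = (-6 + 5)*(51 + √3) = -(51 + √3) = -51 - √3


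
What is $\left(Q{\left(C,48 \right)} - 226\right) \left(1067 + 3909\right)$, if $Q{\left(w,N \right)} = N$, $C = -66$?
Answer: $-885728$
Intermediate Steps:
$\left(Q{\left(C,48 \right)} - 226\right) \left(1067 + 3909\right) = \left(48 - 226\right) \left(1067 + 3909\right) = \left(-178\right) 4976 = -885728$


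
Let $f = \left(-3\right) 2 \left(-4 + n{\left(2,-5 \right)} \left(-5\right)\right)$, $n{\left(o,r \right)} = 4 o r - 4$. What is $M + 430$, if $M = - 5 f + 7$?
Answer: $6917$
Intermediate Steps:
$n{\left(o,r \right)} = -4 + 4 o r$ ($n{\left(o,r \right)} = 4 o r - 4 = -4 + 4 o r$)
$f = -1296$ ($f = \left(-3\right) 2 \left(-4 + \left(-4 + 4 \cdot 2 \left(-5\right)\right) \left(-5\right)\right) = - 6 \left(-4 + \left(-4 - 40\right) \left(-5\right)\right) = - 6 \left(-4 - -220\right) = - 6 \left(-4 + 220\right) = \left(-6\right) 216 = -1296$)
$M = 6487$ ($M = \left(-5\right) \left(-1296\right) + 7 = 6480 + 7 = 6487$)
$M + 430 = 6487 + 430 = 6917$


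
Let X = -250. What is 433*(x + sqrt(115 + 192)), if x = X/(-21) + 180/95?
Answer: 2384098/399 + 433*sqrt(307) ≈ 13562.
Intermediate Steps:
x = 5506/399 (x = -250/(-21) + 180/95 = -250*(-1/21) + 180*(1/95) = 250/21 + 36/19 = 5506/399 ≈ 13.799)
433*(x + sqrt(115 + 192)) = 433*(5506/399 + sqrt(115 + 192)) = 433*(5506/399 + sqrt(307)) = 2384098/399 + 433*sqrt(307)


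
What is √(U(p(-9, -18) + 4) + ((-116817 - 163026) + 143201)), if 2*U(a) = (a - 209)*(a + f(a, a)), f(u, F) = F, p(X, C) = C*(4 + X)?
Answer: 2*I*√36863 ≈ 383.99*I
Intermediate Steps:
U(a) = a*(-209 + a) (U(a) = ((a - 209)*(a + a))/2 = ((-209 + a)*(2*a))/2 = (2*a*(-209 + a))/2 = a*(-209 + a))
√(U(p(-9, -18) + 4) + ((-116817 - 163026) + 143201)) = √((-18*(4 - 9) + 4)*(-209 + (-18*(4 - 9) + 4)) + ((-116817 - 163026) + 143201)) = √((-18*(-5) + 4)*(-209 + (-18*(-5) + 4)) + (-279843 + 143201)) = √((90 + 4)*(-209 + (90 + 4)) - 136642) = √(94*(-209 + 94) - 136642) = √(94*(-115) - 136642) = √(-10810 - 136642) = √(-147452) = 2*I*√36863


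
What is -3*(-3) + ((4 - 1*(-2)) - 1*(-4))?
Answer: 19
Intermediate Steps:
-3*(-3) + ((4 - 1*(-2)) - 1*(-4)) = 9 + ((4 + 2) + 4) = 9 + (6 + 4) = 9 + 10 = 19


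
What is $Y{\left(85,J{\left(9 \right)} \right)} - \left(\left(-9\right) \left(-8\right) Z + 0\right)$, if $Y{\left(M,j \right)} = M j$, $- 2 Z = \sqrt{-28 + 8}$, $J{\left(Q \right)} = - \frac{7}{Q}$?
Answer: $- \frac{595}{9} + 72 i \sqrt{5} \approx -66.111 + 161.0 i$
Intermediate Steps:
$Z = - i \sqrt{5}$ ($Z = - \frac{\sqrt{-28 + 8}}{2} = - \frac{\sqrt{-20}}{2} = - \frac{2 i \sqrt{5}}{2} = - i \sqrt{5} \approx - 2.2361 i$)
$Y{\left(85,J{\left(9 \right)} \right)} - \left(\left(-9\right) \left(-8\right) Z + 0\right) = 85 \left(- \frac{7}{9}\right) - \left(\left(-9\right) \left(-8\right) \left(- i \sqrt{5}\right) + 0\right) = 85 \left(\left(-7\right) \frac{1}{9}\right) - \left(72 \left(- i \sqrt{5}\right) + 0\right) = 85 \left(- \frac{7}{9}\right) - \left(- 72 i \sqrt{5} + 0\right) = - \frac{595}{9} - - 72 i \sqrt{5} = - \frac{595}{9} + 72 i \sqrt{5}$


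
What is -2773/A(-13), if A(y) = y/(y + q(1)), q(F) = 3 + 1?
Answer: -24957/13 ≈ -1919.8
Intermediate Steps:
q(F) = 4
A(y) = y/(4 + y) (A(y) = y/(y + 4) = y/(4 + y))
-2773/A(-13) = -2773/((-13/(4 - 13))) = -2773/((-13/(-9))) = -2773/((-13*(-⅑))) = -2773/13/9 = -2773*9/13 = -24957/13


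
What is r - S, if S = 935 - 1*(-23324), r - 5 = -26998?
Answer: -51252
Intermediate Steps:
r = -26993 (r = 5 - 26998 = -26993)
S = 24259 (S = 935 + 23324 = 24259)
r - S = -26993 - 1*24259 = -26993 - 24259 = -51252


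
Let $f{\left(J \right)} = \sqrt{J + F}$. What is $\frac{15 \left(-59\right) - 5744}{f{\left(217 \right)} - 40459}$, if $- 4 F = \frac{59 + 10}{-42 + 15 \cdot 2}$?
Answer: $\frac{613034768}{3741555343} + \frac{3788 \sqrt{3495}}{3741555343} \approx 0.1639$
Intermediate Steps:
$F = \frac{23}{16}$ ($F = - \frac{\left(59 + 10\right) \frac{1}{-42 + 15 \cdot 2}}{4} = - \frac{69 \frac{1}{-42 + 30}}{4} = - \frac{69 \frac{1}{-12}}{4} = - \frac{69 \left(- \frac{1}{12}\right)}{4} = \left(- \frac{1}{4}\right) \left(- \frac{23}{4}\right) = \frac{23}{16} \approx 1.4375$)
$f{\left(J \right)} = \sqrt{\frac{23}{16} + J}$ ($f{\left(J \right)} = \sqrt{J + \frac{23}{16}} = \sqrt{\frac{23}{16} + J}$)
$\frac{15 \left(-59\right) - 5744}{f{\left(217 \right)} - 40459} = \frac{15 \left(-59\right) - 5744}{\frac{\sqrt{23 + 16 \cdot 217}}{4} - 40459} = \frac{-885 - 5744}{\frac{\sqrt{23 + 3472}}{4} - 40459} = - \frac{6629}{\frac{\sqrt{3495}}{4} - 40459} = - \frac{6629}{-40459 + \frac{\sqrt{3495}}{4}}$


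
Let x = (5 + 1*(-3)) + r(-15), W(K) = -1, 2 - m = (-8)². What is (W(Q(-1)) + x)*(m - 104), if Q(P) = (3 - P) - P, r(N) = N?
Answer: 2324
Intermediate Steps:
m = -62 (m = 2 - 1*(-8)² = 2 - 1*64 = 2 - 64 = -62)
Q(P) = 3 - 2*P
x = -13 (x = (5 + 1*(-3)) - 15 = (5 - 3) - 15 = 2 - 15 = -13)
(W(Q(-1)) + x)*(m - 104) = (-1 - 13)*(-62 - 104) = -14*(-166) = 2324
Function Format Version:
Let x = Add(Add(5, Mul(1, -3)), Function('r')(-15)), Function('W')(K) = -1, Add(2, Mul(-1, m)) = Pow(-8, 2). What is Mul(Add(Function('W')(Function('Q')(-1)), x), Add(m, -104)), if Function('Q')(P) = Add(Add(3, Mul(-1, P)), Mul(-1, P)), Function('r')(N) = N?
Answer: 2324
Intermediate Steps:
m = -62 (m = Add(2, Mul(-1, Pow(-8, 2))) = Add(2, Mul(-1, 64)) = Add(2, -64) = -62)
Function('Q')(P) = Add(3, Mul(-2, P))
x = -13 (x = Add(Add(5, Mul(1, -3)), -15) = Add(Add(5, -3), -15) = Add(2, -15) = -13)
Mul(Add(Function('W')(Function('Q')(-1)), x), Add(m, -104)) = Mul(Add(-1, -13), Add(-62, -104)) = Mul(-14, -166) = 2324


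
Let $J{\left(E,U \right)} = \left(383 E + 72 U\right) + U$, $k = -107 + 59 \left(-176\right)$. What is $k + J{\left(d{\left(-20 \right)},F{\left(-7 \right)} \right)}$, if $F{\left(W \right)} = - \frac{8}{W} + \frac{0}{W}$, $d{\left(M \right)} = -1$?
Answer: $- \frac{75534}{7} \approx -10791.0$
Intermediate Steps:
$k = -10491$ ($k = -107 - 10384 = -10491$)
$F{\left(W \right)} = - \frac{8}{W}$ ($F{\left(W \right)} = - \frac{8}{W} + 0 = - \frac{8}{W}$)
$J{\left(E,U \right)} = 73 U + 383 E$ ($J{\left(E,U \right)} = \left(72 U + 383 E\right) + U = 73 U + 383 E$)
$k + J{\left(d{\left(-20 \right)},F{\left(-7 \right)} \right)} = -10491 + \left(73 \left(- \frac{8}{-7}\right) + 383 \left(-1\right)\right) = -10491 - \left(383 - 73 \left(\left(-8\right) \left(- \frac{1}{7}\right)\right)\right) = -10491 + \left(73 \cdot \frac{8}{7} - 383\right) = -10491 + \left(\frac{584}{7} - 383\right) = -10491 - \frac{2097}{7} = - \frac{75534}{7}$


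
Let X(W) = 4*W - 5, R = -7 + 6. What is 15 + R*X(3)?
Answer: 8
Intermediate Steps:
R = -1
X(W) = -5 + 4*W
15 + R*X(3) = 15 - (-5 + 4*3) = 15 - (-5 + 12) = 15 - 1*7 = 15 - 7 = 8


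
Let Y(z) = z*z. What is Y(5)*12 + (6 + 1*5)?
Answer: 311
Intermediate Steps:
Y(z) = z²
Y(5)*12 + (6 + 1*5) = 5²*12 + (6 + 1*5) = 25*12 + (6 + 5) = 300 + 11 = 311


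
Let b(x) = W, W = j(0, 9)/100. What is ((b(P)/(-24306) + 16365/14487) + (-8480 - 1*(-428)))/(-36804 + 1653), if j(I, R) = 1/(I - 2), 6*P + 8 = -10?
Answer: 188992046758771/825160402954800 ≈ 0.22904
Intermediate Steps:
P = -3 (P = -4/3 + (⅙)*(-10) = -4/3 - 5/3 = -3)
j(I, R) = 1/(-2 + I)
W = -1/200 (W = 1/((-2 + 0)*100) = (1/100)/(-2) = -½*1/100 = -1/200 ≈ -0.0050000)
b(x) = -1/200
((b(P)/(-24306) + 16365/14487) + (-8480 - 1*(-428)))/(-36804 + 1653) = ((-1/200/(-24306) + 16365/14487) + (-8480 - 1*(-428)))/(-36804 + 1653) = ((-1/200*(-1/24306) + 16365*(1/14487)) + (-8480 + 428))/(-35151) = ((1/4861200 + 5455/4829) - 8052)*(-1/35151) = (26517850829/23474734800 - 8052)*(-1/35151) = -188992046758771/23474734800*(-1/35151) = 188992046758771/825160402954800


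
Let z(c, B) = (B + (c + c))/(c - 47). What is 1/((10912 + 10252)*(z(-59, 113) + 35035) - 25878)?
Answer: 53/39297160596 ≈ 1.3487e-9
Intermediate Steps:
z(c, B) = (B + 2*c)/(-47 + c)
1/((10912 + 10252)*(z(-59, 113) + 35035) - 25878) = 1/((10912 + 10252)*((113 + 2*(-59))/(-47 - 59) + 35035) - 25878) = 1/(21164*((113 - 118)/(-106) + 35035) - 25878) = 1/(21164*(-1/106*(-5) + 35035) - 25878) = 1/(21164*(5/106 + 35035) - 25878) = 1/(21164*(3713715/106) - 25878) = 1/(39298532130/53 - 25878) = 1/(39297160596/53) = 53/39297160596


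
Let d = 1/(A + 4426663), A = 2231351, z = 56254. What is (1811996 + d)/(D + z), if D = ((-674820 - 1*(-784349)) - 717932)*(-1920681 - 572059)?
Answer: 12064294735945/10097481117323598636 ≈ 1.1948e-6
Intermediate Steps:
D = 1516590494220 (D = ((-674820 + 784349) - 717932)*(-2492740) = (109529 - 717932)*(-2492740) = -608403*(-2492740) = 1516590494220)
d = 1/6658014 (d = 1/(2231351 + 4426663) = 1/6658014 ≈ 1.5019e-7)
(1811996 + d)/(D + z) = (1811996 + 1/6658014)/(1516590494220 + 56254) = (12064294735945/6658014)/1516590550474 = (12064294735945/6658014)*(1/1516590550474) = 12064294735945/10097481117323598636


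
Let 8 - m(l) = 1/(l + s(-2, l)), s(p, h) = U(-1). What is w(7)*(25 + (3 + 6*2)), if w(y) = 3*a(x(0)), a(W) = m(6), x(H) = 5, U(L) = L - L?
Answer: 940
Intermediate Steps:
U(L) = 0
s(p, h) = 0
m(l) = 8 - 1/l (m(l) = 8 - 1/(l + 0) = 8 - 1/l)
a(W) = 47/6 (a(W) = 8 - 1/6 = 8 - 1*⅙ = 8 - ⅙ = 47/6)
w(y) = 47/2 (w(y) = 3*(47/6) = 47/2)
w(7)*(25 + (3 + 6*2)) = 47*(25 + (3 + 6*2))/2 = 47*(25 + (3 + 12))/2 = 47*(25 + 15)/2 = (47/2)*40 = 940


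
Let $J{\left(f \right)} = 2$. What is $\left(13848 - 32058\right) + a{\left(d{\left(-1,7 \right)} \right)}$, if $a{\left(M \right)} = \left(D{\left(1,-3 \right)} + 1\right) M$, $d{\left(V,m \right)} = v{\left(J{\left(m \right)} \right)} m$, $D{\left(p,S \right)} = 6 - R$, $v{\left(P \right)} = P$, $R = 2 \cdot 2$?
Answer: $-18168$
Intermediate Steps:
$R = 4$
$D{\left(p,S \right)} = 2$ ($D{\left(p,S \right)} = 6 - 4 = 2$)
$d{\left(V,m \right)} = 2 m$
$a{\left(M \right)} = 3 M$ ($a{\left(M \right)} = \left(2 + 1\right) M = 3 M$)
$\left(13848 - 32058\right) + a{\left(d{\left(-1,7 \right)} \right)} = \left(13848 - 32058\right) + 3 \cdot 2 \cdot 7 = -18210 + 3 \cdot 14 = -18210 + 42 = -18168$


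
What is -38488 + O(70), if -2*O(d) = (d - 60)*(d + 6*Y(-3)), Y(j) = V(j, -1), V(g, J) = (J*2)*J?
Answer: -38898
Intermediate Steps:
V(g, J) = 2*J**2 (V(g, J) = (2*J)*J = 2*J**2)
Y(j) = 2 (Y(j) = 2*(-1)**2 = 2*1 = 2)
O(d) = -(-60 + d)*(12 + d)/2 (O(d) = -(d - 60)*(d + 6*2)/2 = -(-60 + d)*(d + 12)/2 = -(-60 + d)*(12 + d)/2)
-38488 + O(70) = -38488 + (360 + 24*70 - 1/2*70**2) = -38488 + (360 + 1680 - 1/2*4900) = -38488 + (360 + 1680 - 2450) = -38488 - 410 = -38898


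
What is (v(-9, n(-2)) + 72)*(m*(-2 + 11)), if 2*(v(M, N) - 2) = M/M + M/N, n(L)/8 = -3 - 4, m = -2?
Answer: -75177/56 ≈ -1342.4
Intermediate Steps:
n(L) = -56 (n(L) = 8*(-3 - 4) = 8*(-7) = -56)
v(M, N) = 5/2 + M/(2*N) (v(M, N) = 2 + (M/M + M/N)/2 = 2 + (1 + M/N)/2 = 2 + (1/2 + M/(2*N)) = 5/2 + M/(2*N))
(v(-9, n(-2)) + 72)*(m*(-2 + 11)) = ((1/2)*(-9 + 5*(-56))/(-56) + 72)*(-2*(-2 + 11)) = ((1/2)*(-1/56)*(-9 - 280) + 72)*(-2*9) = ((1/2)*(-1/56)*(-289) + 72)*(-18) = (289/112 + 72)*(-18) = (8353/112)*(-18) = -75177/56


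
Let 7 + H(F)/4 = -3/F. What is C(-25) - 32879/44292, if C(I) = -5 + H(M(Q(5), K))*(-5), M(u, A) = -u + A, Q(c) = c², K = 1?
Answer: 5835811/44292 ≈ 131.76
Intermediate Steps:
M(u, A) = A - u
H(F) = -28 - 12/F (H(F) = -28 + 4*(-3/F) = -28 - 12/F)
C(I) = 265/2 (C(I) = -5 + (-28 - 12/(1 - 1*5²))*(-5) = -5 + (-28 - 12/(1 - 1*25))*(-5) = -5 + (-28 - 12/(1 - 25))*(-5) = -5 + (-28 - 12/(-24))*(-5) = -5 + (-28 - 12*(-1/24))*(-5) = -5 + (-28 + ½)*(-5) = -5 - 55/2*(-5) = -5 + 275/2 = 265/2)
C(-25) - 32879/44292 = 265/2 - 32879/44292 = 5835811/44292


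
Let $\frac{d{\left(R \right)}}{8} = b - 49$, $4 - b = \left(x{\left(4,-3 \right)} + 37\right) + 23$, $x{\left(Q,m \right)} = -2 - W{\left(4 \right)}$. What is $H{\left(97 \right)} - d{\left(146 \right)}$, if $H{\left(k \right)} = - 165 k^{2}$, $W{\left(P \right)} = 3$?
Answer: $-1551685$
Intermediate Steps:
$x{\left(Q,m \right)} = -5$ ($x{\left(Q,m \right)} = -2 - 3 = -5$)
$b = -51$ ($b = 4 - \left(\left(-5 + 37\right) + 23\right) = 4 - \left(32 + 23\right) = 4 - 55 = -51$)
$d{\left(R \right)} = -800$ ($d{\left(R \right)} = 8 \left(-51 - 49\right) = 8 \left(-100\right) = -800$)
$H{\left(97 \right)} - d{\left(146 \right)} = - 165 \cdot 97^{2} - -800 = \left(-165\right) 9409 + 800 = -1552485 + 800 = -1551685$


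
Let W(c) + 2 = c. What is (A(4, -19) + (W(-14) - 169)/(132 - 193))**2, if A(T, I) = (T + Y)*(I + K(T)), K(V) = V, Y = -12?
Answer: 56325025/3721 ≈ 15137.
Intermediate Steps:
W(c) = -2 + c
A(T, I) = (-12 + T)*(I + T) (A(T, I) = (T - 12)*(I + T) = (-12 + T)*(I + T))
(A(4, -19) + (W(-14) - 169)/(132 - 193))**2 = ((4**2 - 12*(-19) - 12*4 - 19*4) + ((-2 - 14) - 169)/(132 - 193))**2 = ((16 + 228 - 48 - 76) + (-16 - 169)/(-61))**2 = (120 - 185*(-1/61))**2 = (120 + 185/61)**2 = (7505/61)**2 = 56325025/3721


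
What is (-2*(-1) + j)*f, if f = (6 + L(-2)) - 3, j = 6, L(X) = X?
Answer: 8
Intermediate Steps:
f = 1 (f = (6 - 2) - 3 = 4 - 3 = 1)
(-2*(-1) + j)*f = (-2*(-1) + 6)*1 = (2 + 6)*1 = 8*1 = 8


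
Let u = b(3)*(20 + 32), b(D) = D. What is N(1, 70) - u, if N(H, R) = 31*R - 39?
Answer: 1975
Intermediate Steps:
N(H, R) = -39 + 31*R
u = 156 (u = 3*(20 + 32) = 3*52 = 156)
N(1, 70) - u = (-39 + 31*70) - 1*156 = (-39 + 2170) - 156 = 2131 - 156 = 1975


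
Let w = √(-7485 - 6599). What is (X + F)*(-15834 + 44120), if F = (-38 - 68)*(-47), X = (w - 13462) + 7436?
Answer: -29530584 + 56572*I*√3521 ≈ -2.9531e+7 + 3.3569e+6*I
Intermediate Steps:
w = 2*I*√3521 (w = √(-14084) = 2*I*√3521 ≈ 118.68*I)
X = -6026 + 2*I*√3521 (X = (2*I*√3521 - 13462) + 7436 = (-13462 + 2*I*√3521) + 7436 = -6026 + 2*I*√3521 ≈ -6026.0 + 118.68*I)
F = 4982 (F = -106*(-47) = 4982)
(X + F)*(-15834 + 44120) = ((-6026 + 2*I*√3521) + 4982)*(-15834 + 44120) = (-1044 + 2*I*√3521)*28286 = -29530584 + 56572*I*√3521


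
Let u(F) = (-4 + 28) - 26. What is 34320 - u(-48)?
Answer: 34322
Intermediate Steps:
u(F) = -2 (u(F) = 24 - 26 = -2)
34320 - u(-48) = 34320 - 1*(-2) = 34320 + 2 = 34322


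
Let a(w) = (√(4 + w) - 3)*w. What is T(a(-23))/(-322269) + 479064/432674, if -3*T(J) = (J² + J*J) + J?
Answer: 3229680227/2945860929 - 6371*I*√19/966807 ≈ 1.0963 - 0.028724*I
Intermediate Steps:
a(w) = w*(-3 + √(4 + w)) (a(w) = (-3 + √(4 + w))*w = w*(-3 + √(4 + w)))
T(J) = -2*J²/3 - J/3 (T(J) = -((J² + J*J) + J)/3 = -((J² + J²) + J)/3 = -(2*J² + J)/3 = -(J + 2*J²)/3 = -2*J²/3 - J/3)
T(a(-23))/(-322269) + 479064/432674 = -(-23*(-3 + √(4 - 23)))*(1 + 2*(-23*(-3 + √(4 - 23))))/3/(-322269) + 479064/432674 = -(-23*(-3 + √(-19)))*(1 + 2*(-23*(-3 + √(-19))))/3*(-1/322269) + 479064*(1/432674) = -(-23*(-3 + I*√19))*(1 + 2*(-23*(-3 + I*√19)))/3*(-1/322269) + 239532/216337 = -(69 - 23*I*√19)*(1 + 2*(69 - 23*I*√19))/3*(-1/322269) + 239532/216337 = -(69 - 23*I*√19)*(1 + (138 - 46*I*√19))/3*(-1/322269) + 239532/216337 = -(69 - 23*I*√19)*(139 - 46*I*√19)/3*(-1/322269) + 239532/216337 = (69 - 23*I*√19)*(139 - 46*I*√19)/966807 + 239532/216337 = 239532/216337 + (69 - 23*I*√19)*(139 - 46*I*√19)/966807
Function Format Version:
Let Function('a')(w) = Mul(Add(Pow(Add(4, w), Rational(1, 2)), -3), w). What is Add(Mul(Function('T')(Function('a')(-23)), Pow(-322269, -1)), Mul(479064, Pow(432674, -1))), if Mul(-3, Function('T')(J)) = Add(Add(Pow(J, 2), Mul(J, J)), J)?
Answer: Add(Rational(3229680227, 2945860929), Mul(Rational(-6371, 966807), I, Pow(19, Rational(1, 2)))) ≈ Add(1.0963, Mul(-0.028724, I))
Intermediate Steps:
Function('a')(w) = Mul(w, Add(-3, Pow(Add(4, w), Rational(1, 2)))) (Function('a')(w) = Mul(Add(-3, Pow(Add(4, w), Rational(1, 2))), w) = Mul(w, Add(-3, Pow(Add(4, w), Rational(1, 2)))))
Function('T')(J) = Add(Mul(Rational(-2, 3), Pow(J, 2)), Mul(Rational(-1, 3), J)) (Function('T')(J) = Mul(Rational(-1, 3), Add(Add(Pow(J, 2), Mul(J, J)), J)) = Mul(Rational(-1, 3), Add(Add(Pow(J, 2), Pow(J, 2)), J)) = Mul(Rational(-1, 3), Add(Mul(2, Pow(J, 2)), J)) = Mul(Rational(-1, 3), Add(J, Mul(2, Pow(J, 2)))) = Add(Mul(Rational(-2, 3), Pow(J, 2)), Mul(Rational(-1, 3), J)))
Add(Mul(Function('T')(Function('a')(-23)), Pow(-322269, -1)), Mul(479064, Pow(432674, -1))) = Add(Mul(Mul(Rational(-1, 3), Mul(-23, Add(-3, Pow(Add(4, -23), Rational(1, 2)))), Add(1, Mul(2, Mul(-23, Add(-3, Pow(Add(4, -23), Rational(1, 2))))))), Pow(-322269, -1)), Mul(479064, Pow(432674, -1))) = Add(Mul(Mul(Rational(-1, 3), Mul(-23, Add(-3, Pow(-19, Rational(1, 2)))), Add(1, Mul(2, Mul(-23, Add(-3, Pow(-19, Rational(1, 2))))))), Rational(-1, 322269)), Mul(479064, Rational(1, 432674))) = Add(Mul(Mul(Rational(-1, 3), Mul(-23, Add(-3, Mul(I, Pow(19, Rational(1, 2))))), Add(1, Mul(2, Mul(-23, Add(-3, Mul(I, Pow(19, Rational(1, 2)))))))), Rational(-1, 322269)), Rational(239532, 216337)) = Add(Mul(Mul(Rational(-1, 3), Add(69, Mul(-23, I, Pow(19, Rational(1, 2)))), Add(1, Mul(2, Add(69, Mul(-23, I, Pow(19, Rational(1, 2))))))), Rational(-1, 322269)), Rational(239532, 216337)) = Add(Mul(Mul(Rational(-1, 3), Add(69, Mul(-23, I, Pow(19, Rational(1, 2)))), Add(1, Add(138, Mul(-46, I, Pow(19, Rational(1, 2)))))), Rational(-1, 322269)), Rational(239532, 216337)) = Add(Mul(Mul(Rational(-1, 3), Add(69, Mul(-23, I, Pow(19, Rational(1, 2)))), Add(139, Mul(-46, I, Pow(19, Rational(1, 2))))), Rational(-1, 322269)), Rational(239532, 216337)) = Add(Mul(Rational(1, 966807), Add(69, Mul(-23, I, Pow(19, Rational(1, 2)))), Add(139, Mul(-46, I, Pow(19, Rational(1, 2))))), Rational(239532, 216337)) = Add(Rational(239532, 216337), Mul(Rational(1, 966807), Add(69, Mul(-23, I, Pow(19, Rational(1, 2)))), Add(139, Mul(-46, I, Pow(19, Rational(1, 2))))))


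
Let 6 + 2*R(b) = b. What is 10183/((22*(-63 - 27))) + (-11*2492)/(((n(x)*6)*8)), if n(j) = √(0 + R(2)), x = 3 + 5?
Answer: -10183/1980 + 6853*I*√2/24 ≈ -5.1429 + 403.82*I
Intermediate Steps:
x = 8
R(b) = -3 + b/2
n(j) = I*√2 (n(j) = √(0 + (-3 + (½)*2)) = √(0 + (-3 + 1)) = √(0 - 2) = √(-2) = I*√2)
10183/((22*(-63 - 27))) + (-11*2492)/(((n(x)*6)*8)) = 10183/((22*(-63 - 27))) + (-11*2492)/((((I*√2)*6)*8)) = 10183/((22*(-90))) - 27412*(-I*√2/96) = 10183/(-1980) - 27412*(-I*√2/96) = 10183*(-1/1980) - (-6853)*I*√2/24 = -10183/1980 + 6853*I*√2/24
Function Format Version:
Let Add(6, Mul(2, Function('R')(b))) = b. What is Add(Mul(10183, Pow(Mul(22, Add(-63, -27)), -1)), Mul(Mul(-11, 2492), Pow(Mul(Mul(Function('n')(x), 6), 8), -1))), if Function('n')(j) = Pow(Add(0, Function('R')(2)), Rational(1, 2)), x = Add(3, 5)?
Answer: Add(Rational(-10183, 1980), Mul(Rational(6853, 24), I, Pow(2, Rational(1, 2)))) ≈ Add(-5.1429, Mul(403.82, I))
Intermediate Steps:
x = 8
Function('R')(b) = Add(-3, Mul(Rational(1, 2), b))
Function('n')(j) = Mul(I, Pow(2, Rational(1, 2))) (Function('n')(j) = Pow(Add(0, Add(-3, Mul(Rational(1, 2), 2))), Rational(1, 2)) = Pow(Add(0, Add(-3, 1)), Rational(1, 2)) = Pow(Add(0, -2), Rational(1, 2)) = Pow(-2, Rational(1, 2)) = Mul(I, Pow(2, Rational(1, 2))))
Add(Mul(10183, Pow(Mul(22, Add(-63, -27)), -1)), Mul(Mul(-11, 2492), Pow(Mul(Mul(Function('n')(x), 6), 8), -1))) = Add(Mul(10183, Pow(Mul(22, Add(-63, -27)), -1)), Mul(Mul(-11, 2492), Pow(Mul(Mul(Mul(I, Pow(2, Rational(1, 2))), 6), 8), -1))) = Add(Mul(10183, Pow(Mul(22, -90), -1)), Mul(-27412, Pow(Mul(Mul(6, I, Pow(2, Rational(1, 2))), 8), -1))) = Add(Mul(10183, Pow(-1980, -1)), Mul(-27412, Pow(Mul(48, I, Pow(2, Rational(1, 2))), -1))) = Add(Mul(10183, Rational(-1, 1980)), Mul(-27412, Mul(Rational(-1, 96), I, Pow(2, Rational(1, 2))))) = Add(Rational(-10183, 1980), Mul(Rational(6853, 24), I, Pow(2, Rational(1, 2))))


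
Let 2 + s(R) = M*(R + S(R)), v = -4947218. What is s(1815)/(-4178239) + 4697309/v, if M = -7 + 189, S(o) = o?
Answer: -22894898808295/20670659189102 ≈ -1.1076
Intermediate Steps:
M = 182
s(R) = -2 + 364*R (s(R) = -2 + 182*(R + R) = -2 + 182*(2*R) = -2 + 364*R)
s(1815)/(-4178239) + 4697309/v = (-2 + 364*1815)/(-4178239) + 4697309/(-4947218) = (-2 + 660660)*(-1/4178239) + 4697309*(-1/4947218) = 660658*(-1/4178239) - 4697309/4947218 = -660658/4178239 - 4697309/4947218 = -22894898808295/20670659189102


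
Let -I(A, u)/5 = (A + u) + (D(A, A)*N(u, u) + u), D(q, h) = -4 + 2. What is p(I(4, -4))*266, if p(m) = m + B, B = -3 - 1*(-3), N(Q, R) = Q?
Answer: -5320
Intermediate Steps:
B = 0 (B = -3 + 3 = 0)
D(q, h) = -2
I(A, u) = -5*A (I(A, u) = -5*((A + u) + (-2*u + u)) = -5*((A + u) - u) = -5*A)
p(m) = m (p(m) = m + 0 = m)
p(I(4, -4))*266 = -5*4*266 = -20*266 = -5320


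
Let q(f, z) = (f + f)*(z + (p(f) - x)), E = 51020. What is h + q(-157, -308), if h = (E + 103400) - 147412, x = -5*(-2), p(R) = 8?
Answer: 104348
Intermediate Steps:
x = 10
h = 7008 (h = (51020 + 103400) - 147412 = 154420 - 147412 = 7008)
q(f, z) = 2*f*(-2 + z) (q(f, z) = (f + f)*(z + (8 - 1*10)) = (2*f)*(z + (8 - 10)) = (2*f)*(z - 2) = (2*f)*(-2 + z) = 2*f*(-2 + z))
h + q(-157, -308) = 7008 + 2*(-157)*(-2 - 308) = 7008 + 2*(-157)*(-310) = 7008 + 97340 = 104348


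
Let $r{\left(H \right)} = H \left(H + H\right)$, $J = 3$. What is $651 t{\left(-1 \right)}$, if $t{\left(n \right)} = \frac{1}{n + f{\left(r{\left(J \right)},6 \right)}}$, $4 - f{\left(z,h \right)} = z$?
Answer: $- \frac{217}{5} \approx -43.4$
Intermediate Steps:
$r{\left(H \right)} = 2 H^{2}$ ($r{\left(H \right)} = H 2 H = 2 H^{2}$)
$f{\left(z,h \right)} = 4 - z$
$t{\left(n \right)} = \frac{1}{-14 + n}$ ($t{\left(n \right)} = \frac{1}{n + \left(4 - 2 \cdot 3^{2}\right)} = \frac{1}{n + \left(4 - 2 \cdot 9\right)} = \frac{1}{n + \left(4 - 18\right)} = \frac{1}{n - 14} = \frac{1}{-14 + n}$)
$651 t{\left(-1 \right)} = \frac{651}{-14 - 1} = \frac{651}{-15} = 651 \left(- \frac{1}{15}\right) = - \frac{217}{5}$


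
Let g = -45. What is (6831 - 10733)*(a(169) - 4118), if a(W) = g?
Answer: 16244026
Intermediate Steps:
a(W) = -45
(6831 - 10733)*(a(169) - 4118) = (6831 - 10733)*(-45 - 4118) = -3902*(-4163) = 16244026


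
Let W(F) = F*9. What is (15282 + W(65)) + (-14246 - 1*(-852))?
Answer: 2473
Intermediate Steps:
W(F) = 9*F
(15282 + W(65)) + (-14246 - 1*(-852)) = (15282 + 9*65) + (-14246 - 1*(-852)) = (15282 + 585) + (-14246 + 852) = 15867 - 13394 = 2473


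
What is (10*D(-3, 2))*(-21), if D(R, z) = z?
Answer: -420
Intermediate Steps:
(10*D(-3, 2))*(-21) = (10*2)*(-21) = 20*(-21) = -420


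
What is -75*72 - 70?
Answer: -5470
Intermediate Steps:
-75*72 - 70 = -5400 - 70 = -5470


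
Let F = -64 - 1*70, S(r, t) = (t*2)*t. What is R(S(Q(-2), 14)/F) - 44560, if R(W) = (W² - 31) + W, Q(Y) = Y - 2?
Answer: -200143715/4489 ≈ -44585.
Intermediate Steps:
Q(Y) = -2 + Y
S(r, t) = 2*t² (S(r, t) = (2*t)*t = 2*t²)
F = -134 (F = -64 - 70 = -134)
R(W) = -31 + W + W² (R(W) = (-31 + W²) + W = -31 + W + W²)
R(S(Q(-2), 14)/F) - 44560 = (-31 + (2*14²)/(-134) + ((2*14²)/(-134))²) - 44560 = (-31 + (2*196)*(-1/134) + ((2*196)*(-1/134))²) - 44560 = (-31 + 392*(-1/134) + (392*(-1/134))²) - 44560 = (-31 - 196/67 + (-196/67)²) - 44560 = (-31 - 196/67 + 38416/4489) - 44560 = -113875/4489 - 44560 = -200143715/4489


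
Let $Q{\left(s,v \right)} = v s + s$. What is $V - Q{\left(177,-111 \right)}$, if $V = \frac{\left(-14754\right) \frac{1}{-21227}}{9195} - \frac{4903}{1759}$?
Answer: $\frac{2227864186605147}{114441868045} \approx 19467.0$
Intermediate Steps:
$Q{\left(s,v \right)} = s + s v$ ($Q{\left(s,v \right)} = s v + s = s + s v$)
$V = - \frac{318984231003}{114441868045}$ ($V = \left(-14754\right) \left(- \frac{1}{21227}\right) \frac{1}{9195} - \frac{4903}{1759} = \frac{14754}{21227} \cdot \frac{1}{9195} - \frac{4903}{1759} = \frac{4918}{65060755} - \frac{4903}{1759} = - \frac{318984231003}{114441868045} \approx -2.7873$)
$V - Q{\left(177,-111 \right)} = - \frac{318984231003}{114441868045} - 177 \left(1 - 111\right) = - \frac{318984231003}{114441868045} - 177 \left(-110\right) = - \frac{318984231003}{114441868045} - -19470 = - \frac{318984231003}{114441868045} + 19470 = \frac{2227864186605147}{114441868045}$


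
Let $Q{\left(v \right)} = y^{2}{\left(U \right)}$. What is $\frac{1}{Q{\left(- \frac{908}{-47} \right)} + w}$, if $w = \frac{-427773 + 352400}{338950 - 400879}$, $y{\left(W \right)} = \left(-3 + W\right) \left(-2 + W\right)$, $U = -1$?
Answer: $\frac{61929}{8993149} \approx 0.0068862$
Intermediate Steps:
$Q{\left(v \right)} = 144$ ($Q{\left(v \right)} = \left(6 + \left(-1\right)^{2} - -5\right)^{2} = \left(6 + 1 + 5\right)^{2} = 12^{2} = 144$)
$w = \frac{75373}{61929}$ ($w = - \frac{75373}{-61929} = \left(-75373\right) \left(- \frac{1}{61929}\right) = \frac{75373}{61929} \approx 1.2171$)
$\frac{1}{Q{\left(- \frac{908}{-47} \right)} + w} = \frac{1}{144 + \frac{75373}{61929}} = \frac{1}{\frac{8993149}{61929}} = \frac{61929}{8993149}$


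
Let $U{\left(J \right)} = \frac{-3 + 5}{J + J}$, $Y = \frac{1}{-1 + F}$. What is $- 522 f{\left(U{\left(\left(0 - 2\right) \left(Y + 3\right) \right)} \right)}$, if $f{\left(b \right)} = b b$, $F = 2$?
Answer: $- \frac{261}{32} \approx -8.1563$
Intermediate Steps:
$Y = 1$ ($Y = \frac{1}{-1 + 2} = 1^{-1} = 1$)
$U{\left(J \right)} = \frac{1}{J}$ ($U{\left(J \right)} = \frac{2}{2 J} = 2 \frac{1}{2 J} = \frac{1}{J}$)
$f{\left(b \right)} = b^{2}$
$- 522 f{\left(U{\left(\left(0 - 2\right) \left(Y + 3\right) \right)} \right)} = - 522 \left(\frac{1}{\left(0 - 2\right) \left(1 + 3\right)}\right)^{2} = - 522 \left(\frac{1}{\left(-2\right) 4}\right)^{2} = - 522 \left(\frac{1}{-8}\right)^{2} = - 522 \left(- \frac{1}{8}\right)^{2} = \left(-522\right) \frac{1}{64} = - \frac{261}{32}$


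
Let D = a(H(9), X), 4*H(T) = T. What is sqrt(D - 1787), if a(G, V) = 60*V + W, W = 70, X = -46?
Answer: 11*I*sqrt(37) ≈ 66.91*I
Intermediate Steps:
H(T) = T/4
a(G, V) = 70 + 60*V (a(G, V) = 60*V + 70 = 70 + 60*V)
D = -2690 (D = 70 + 60*(-46) = 70 - 2760 = -2690)
sqrt(D - 1787) = sqrt(-2690 - 1787) = sqrt(-4477) = 11*I*sqrt(37)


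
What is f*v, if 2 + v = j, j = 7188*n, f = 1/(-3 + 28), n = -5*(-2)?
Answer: 71878/25 ≈ 2875.1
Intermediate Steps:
n = 10
f = 1/25 ≈ 0.040000
j = 71880 (j = 7188*10 = 71880)
v = 71878 (v = -2 + 71880 = 71878)
f*v = (1/25)*71878 = 71878/25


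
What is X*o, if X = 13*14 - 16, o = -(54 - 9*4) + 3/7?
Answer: -20418/7 ≈ -2916.9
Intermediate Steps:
o = -123/7 (o = -9/(1/(0 + (6 - 4))) + 3*(⅐) = -9/(1/(0 + 2)) + 3/7 = -9/(1/2) + 3/7 = -9/½ + 3/7 = -9*2 + 3/7 = -18 + 3/7 = -123/7 ≈ -17.571)
X = 166 (X = 182 - 16 = 166)
X*o = 166*(-123/7) = -20418/7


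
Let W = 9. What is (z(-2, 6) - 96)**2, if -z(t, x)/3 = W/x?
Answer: 40401/4 ≈ 10100.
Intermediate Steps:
z(t, x) = -27/x
(z(-2, 6) - 96)**2 = (-27/6 - 96)**2 = (-27*1/6 - 96)**2 = (-9/2 - 96)**2 = (-201/2)**2 = 40401/4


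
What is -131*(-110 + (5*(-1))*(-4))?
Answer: 11790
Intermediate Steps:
-131*(-110 + (5*(-1))*(-4)) = -131*(-110 - 5*(-4)) = -131*(-110 + 20) = -131*(-90) = 11790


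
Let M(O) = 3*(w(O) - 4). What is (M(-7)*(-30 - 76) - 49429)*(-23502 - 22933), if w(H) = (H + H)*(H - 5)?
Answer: 4716913735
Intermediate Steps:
w(H) = 2*H*(-5 + H) (w(H) = (2*H)*(-5 + H) = 2*H*(-5 + H))
M(O) = -12 + 6*O*(-5 + O) (M(O) = 3*(2*O*(-5 + O) - 4) = 3*(-4 + 2*O*(-5 + O)) = -12 + 6*O*(-5 + O))
(M(-7)*(-30 - 76) - 49429)*(-23502 - 22933) = ((-12 + 6*(-7)*(-5 - 7))*(-30 - 76) - 49429)*(-23502 - 22933) = ((-12 + 6*(-7)*(-12))*(-106) - 49429)*(-46435) = ((-12 + 504)*(-106) - 49429)*(-46435) = (492*(-106) - 49429)*(-46435) = (-52152 - 49429)*(-46435) = -101581*(-46435) = 4716913735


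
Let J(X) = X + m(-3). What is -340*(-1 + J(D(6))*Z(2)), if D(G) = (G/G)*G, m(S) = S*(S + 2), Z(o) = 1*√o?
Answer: 340 - 3060*√2 ≈ -3987.5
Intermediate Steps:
Z(o) = √o
m(S) = S*(2 + S)
D(G) = G (D(G) = 1*G = G)
J(X) = 3 + X (J(X) = X - 3*(2 - 3) = X - 3*(-1) = X + 3 = 3 + X)
-340*(-1 + J(D(6))*Z(2)) = -340*(-1 + (3 + 6)*√2) = -340*(-1 + 9*√2) = 340 - 3060*√2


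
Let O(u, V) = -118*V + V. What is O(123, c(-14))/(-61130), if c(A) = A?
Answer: -819/30565 ≈ -0.026795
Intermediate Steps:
O(u, V) = -117*V
O(123, c(-14))/(-61130) = -117*(-14)/(-61130) = 1638*(-1/61130) = -819/30565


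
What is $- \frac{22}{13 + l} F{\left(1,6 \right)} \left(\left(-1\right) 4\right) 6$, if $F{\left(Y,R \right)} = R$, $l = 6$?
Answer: $\frac{3168}{19} \approx 166.74$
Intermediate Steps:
$- \frac{22}{13 + l} F{\left(1,6 \right)} \left(\left(-1\right) 4\right) 6 = - \frac{22}{13 + 6} \cdot 6 \left(\left(-1\right) 4\right) 6 = - \frac{22}{19} \cdot 6 \left(-4\right) 6 = \left(-22\right) \frac{1}{19} \left(\left(-24\right) 6\right) = \left(- \frac{22}{19}\right) \left(-144\right) = \frac{3168}{19}$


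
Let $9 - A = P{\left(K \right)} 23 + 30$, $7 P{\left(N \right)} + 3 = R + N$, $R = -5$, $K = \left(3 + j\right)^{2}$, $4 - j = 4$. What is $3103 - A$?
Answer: $\frac{21891}{7} \approx 3127.3$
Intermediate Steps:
$j = 0$ ($j = 4 - 4 = 0$)
$K = 9$ ($K = \left(3 + 0\right)^{2} = 3^{2} = 9$)
$P{\left(N \right)} = - \frac{8}{7} + \frac{N}{7}$ ($P{\left(N \right)} = - \frac{3}{7} + \frac{-5 + N}{7} = - \frac{3}{7} + \left(- \frac{5}{7} + \frac{N}{7}\right) = - \frac{8}{7} + \frac{N}{7}$)
$A = - \frac{170}{7}$ ($A = 9 - \left(\left(- \frac{8}{7} + \frac{1}{7} \cdot 9\right) 23 + 30\right) = 9 - \left(\left(- \frac{8}{7} + \frac{9}{7}\right) 23 + 30\right) = 9 - \left(\frac{1}{7} \cdot 23 + 30\right) = 9 - \left(\frac{23}{7} + 30\right) = 9 - \frac{233}{7} = - \frac{170}{7} \approx -24.286$)
$3103 - A = 3103 - - \frac{170}{7} = 3103 + \frac{170}{7} = \frac{21891}{7}$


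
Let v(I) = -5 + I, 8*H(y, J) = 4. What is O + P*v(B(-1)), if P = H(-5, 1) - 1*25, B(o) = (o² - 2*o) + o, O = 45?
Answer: 237/2 ≈ 118.50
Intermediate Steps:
B(o) = o² - o
H(y, J) = ½ (H(y, J) = (⅛)*4 = ½)
P = -49/2 (P = ½ - 1*25 = ½ - 25 = -49/2 ≈ -24.500)
O + P*v(B(-1)) = 45 - 49*(-5 - (-1 - 1))/2 = 45 - 49*(-5 - 1*(-2))/2 = 45 - 49*(-5 + 2)/2 = 45 - 49/2*(-3) = 45 + 147/2 = 237/2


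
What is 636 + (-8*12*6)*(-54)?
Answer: 31740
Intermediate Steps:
636 + (-8*12*6)*(-54) = 636 - 96*6*(-54) = 636 - 576*(-54) = 636 + 31104 = 31740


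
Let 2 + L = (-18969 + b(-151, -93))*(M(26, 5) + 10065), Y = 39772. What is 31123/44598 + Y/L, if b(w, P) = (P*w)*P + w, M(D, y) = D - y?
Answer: 103990449260843/149014742556282 ≈ 0.69785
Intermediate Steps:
b(w, P) = w + w*P² (b(w, P) = w*P² + w = w + w*P²)
L = -13365150236 (L = -2 + (-18969 - 151*(1 + (-93)²))*((26 - 1*5) + 10065) = -2 + (-18969 - 151*(1 + 8649))*((26 - 5) + 10065) = -2 + (-18969 - 151*8650)*(21 + 10065) = -2 + (-18969 - 1306150)*10086 = -2 - 1325119*10086 = -2 - 13365150234 = -13365150236)
31123/44598 + Y/L = 31123/44598 + 39772/(-13365150236) = 31123*(1/44598) + 39772*(-1/13365150236) = 31123/44598 - 9943/3341287559 = 103990449260843/149014742556282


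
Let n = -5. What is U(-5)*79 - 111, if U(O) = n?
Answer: -506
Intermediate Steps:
U(O) = -5
U(-5)*79 - 111 = -5*79 - 111 = -395 - 111 = -506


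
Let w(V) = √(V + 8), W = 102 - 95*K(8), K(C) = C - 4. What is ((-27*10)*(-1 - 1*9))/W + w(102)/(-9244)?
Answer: -1350/139 - √110/9244 ≈ -9.7134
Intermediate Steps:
K(C) = -4 + C
W = -278 (W = 102 - 95*(-4 + 8) = 102 - 95*4 = 102 - 380 = -278)
w(V) = √(8 + V)
((-27*10)*(-1 - 1*9))/W + w(102)/(-9244) = ((-27*10)*(-1 - 1*9))/(-278) + √(8 + 102)/(-9244) = -270*(-1 - 9)*(-1/278) + √110*(-1/9244) = -270*(-10)*(-1/278) - √110/9244 = 2700*(-1/278) - √110/9244 = -1350/139 - √110/9244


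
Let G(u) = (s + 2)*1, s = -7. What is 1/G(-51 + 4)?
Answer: -1/5 ≈ -0.20000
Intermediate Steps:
G(u) = -5 (G(u) = (-7 + 2)*1 = -5*1 = -5)
1/G(-51 + 4) = 1/(-5) = -1/5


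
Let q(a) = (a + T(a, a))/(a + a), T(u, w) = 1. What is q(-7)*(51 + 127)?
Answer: 534/7 ≈ 76.286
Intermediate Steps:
q(a) = (1 + a)/(2*a) (q(a) = (a + 1)/(a + a) = (1 + a)/((2*a)) = (1 + a)*(1/(2*a)) = (1 + a)/(2*a))
q(-7)*(51 + 127) = ((½)*(1 - 7)/(-7))*(51 + 127) = ((½)*(-⅐)*(-6))*178 = (3/7)*178 = 534/7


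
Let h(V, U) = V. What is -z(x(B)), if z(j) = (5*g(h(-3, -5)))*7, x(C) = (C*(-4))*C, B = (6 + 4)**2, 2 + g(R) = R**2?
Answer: -245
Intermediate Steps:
g(R) = -2 + R**2
B = 100 (B = 10**2 = 100)
x(C) = -4*C**2 (x(C) = (-4*C)*C = -4*C**2)
z(j) = 245 (z(j) = (5*(-2 + (-3)**2))*7 = (5*(-2 + 9))*7 = (5*7)*7 = 35*7 = 245)
-z(x(B)) = -1*245 = -245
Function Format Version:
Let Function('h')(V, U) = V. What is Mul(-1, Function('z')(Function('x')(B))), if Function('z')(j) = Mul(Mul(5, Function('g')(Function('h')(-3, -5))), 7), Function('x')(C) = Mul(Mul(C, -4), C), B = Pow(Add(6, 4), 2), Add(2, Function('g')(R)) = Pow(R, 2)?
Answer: -245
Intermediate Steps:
Function('g')(R) = Add(-2, Pow(R, 2))
B = 100 (B = Pow(10, 2) = 100)
Function('x')(C) = Mul(-4, Pow(C, 2)) (Function('x')(C) = Mul(Mul(-4, C), C) = Mul(-4, Pow(C, 2)))
Function('z')(j) = 245 (Function('z')(j) = Mul(Mul(5, Add(-2, Pow(-3, 2))), 7) = Mul(Mul(5, Add(-2, 9)), 7) = Mul(Mul(5, 7), 7) = Mul(35, 7) = 245)
Mul(-1, Function('z')(Function('x')(B))) = Mul(-1, 245) = -245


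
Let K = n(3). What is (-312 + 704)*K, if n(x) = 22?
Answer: 8624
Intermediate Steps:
K = 22
(-312 + 704)*K = (-312 + 704)*22 = 392*22 = 8624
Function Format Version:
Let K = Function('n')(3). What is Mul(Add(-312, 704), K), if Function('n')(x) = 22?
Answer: 8624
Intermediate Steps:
K = 22
Mul(Add(-312, 704), K) = Mul(Add(-312, 704), 22) = Mul(392, 22) = 8624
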